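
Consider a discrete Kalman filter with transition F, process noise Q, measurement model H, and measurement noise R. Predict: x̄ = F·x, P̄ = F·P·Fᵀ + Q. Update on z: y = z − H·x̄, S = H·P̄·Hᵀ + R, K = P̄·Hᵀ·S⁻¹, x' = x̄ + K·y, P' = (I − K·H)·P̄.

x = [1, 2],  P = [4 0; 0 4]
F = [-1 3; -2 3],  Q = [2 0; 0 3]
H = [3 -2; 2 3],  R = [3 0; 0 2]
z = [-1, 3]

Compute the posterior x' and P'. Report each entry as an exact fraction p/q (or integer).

x' = [20261/66925, 10717/13385]
P' = [13342/66925 -396/13385; -396/13385 462/2677]

x̄ = F·x = [5, 4]
P̄ = F·P·Fᵀ + Q = [42 44; 44 55]
y = z − H·x̄ = [-8, -19]
S = H·P̄·Hᵀ + R = [73 142; 142 1193]
K = P̄·Hᵀ·S⁻¹ = [14662/66925 10372/66925; -1936/13385 3069/13385]
x' = x̄ + K·y = [20261/66925, 10717/13385]
P' = (I − K·H)·P̄ = [13342/66925 -396/13385; -396/13385 462/2677]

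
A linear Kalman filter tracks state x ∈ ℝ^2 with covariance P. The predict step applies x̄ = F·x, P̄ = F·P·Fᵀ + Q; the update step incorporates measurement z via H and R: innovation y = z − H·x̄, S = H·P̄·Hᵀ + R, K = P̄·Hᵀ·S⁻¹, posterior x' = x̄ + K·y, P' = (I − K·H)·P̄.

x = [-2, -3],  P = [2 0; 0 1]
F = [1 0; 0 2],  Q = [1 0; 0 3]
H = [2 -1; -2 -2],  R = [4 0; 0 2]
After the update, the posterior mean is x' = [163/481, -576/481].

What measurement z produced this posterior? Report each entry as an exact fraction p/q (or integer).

x̄ = F·x = [-2, -6]
P̄ = F·P·Fᵀ + Q = [3 0; 0 7]
S = H·P̄·Hᵀ + R = [23 2; 2 42]
K = P̄·Hᵀ·S⁻¹ = [132/481 -75/481; -133/481 -154/481]
x' − x̄ = [1125/481, 2310/481] = K·y
y = (KᵀK)⁻¹·Kᵀ·(x' − x̄) = [0, -15]
z = y + H·x̄ = [0, -15] + [2, 16] = [2, 1]

z = [2, 1]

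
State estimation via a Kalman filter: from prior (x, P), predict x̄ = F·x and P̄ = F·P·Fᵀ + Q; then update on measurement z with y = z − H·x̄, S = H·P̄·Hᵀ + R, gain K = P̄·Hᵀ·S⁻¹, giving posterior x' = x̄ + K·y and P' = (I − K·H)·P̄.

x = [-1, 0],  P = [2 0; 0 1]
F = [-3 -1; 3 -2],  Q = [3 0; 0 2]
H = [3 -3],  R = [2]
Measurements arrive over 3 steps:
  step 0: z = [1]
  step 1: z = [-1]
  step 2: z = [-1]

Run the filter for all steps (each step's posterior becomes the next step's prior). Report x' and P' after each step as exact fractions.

step 0: x̄ = F·x = [3, -3]
step 0: P̄ = F·P·Fᵀ + Q = [22 -16; -16 24]
step 0: y = z − H·x̄ = [-17]
step 0: S = H·P̄·Hᵀ + R = [704]
step 0: K = P̄·Hᵀ·S⁻¹ = [57/352; -15/88]
step 0: x' = x̄ + K·y = [87/352, -9/88]
step 0: P' = (I − K·H)·P̄ = [623/176 151/44; 151/44 39/11]
step 1: x̄ = F·x = [-225/352, 333/352]
step 1: P̄ = F·P·Fᵀ + Q = [10383/176 -2547/176; -2547/176 1207/176]
step 1: y = z − H·x̄ = [661/176]
step 1: S = H·P̄·Hᵀ + R = [37627/44]
step 1: K = P̄·Hᵀ·S⁻¹ = [19395/75254; -5631/75254]
step 1: x' = x̄ + K·y = [98955/301016, 200175/301016]
step 1: P' = (I − K·H)·P̄ = [329889/150508 304029/150508; 304029/150508 311537/150508]
step 2: x̄ = F·x = [-62130/37627, -103485/301016]
step 2: P̄ = F·P·Fᵀ + Q = [1389059/37627 -358460/37627; -358460/37627 867817/150508]
step 2: y = z − H·x̄ = [879649/301016]
step 2: S = H·P̄·Hᵀ + R = [83926613/150508]
step 2: K = P̄·Hᵀ·S⁻¹ = [20970228/83926613; -6904971/83926613]
step 2: x' = x̄ + K·y = [-154599381/167853226, -98061873/167853226]
step 2: P' = (I − K·H)·P̄ = [176506273/83926613 162526121/83926613; 162526121/83926613 167129435/83926613]

step 0: x' = [87/352, -9/88], P' = [623/176 151/44; 151/44 39/11]
step 1: x' = [98955/301016, 200175/301016], P' = [329889/150508 304029/150508; 304029/150508 311537/150508]
step 2: x' = [-154599381/167853226, -98061873/167853226], P' = [176506273/83926613 162526121/83926613; 162526121/83926613 167129435/83926613]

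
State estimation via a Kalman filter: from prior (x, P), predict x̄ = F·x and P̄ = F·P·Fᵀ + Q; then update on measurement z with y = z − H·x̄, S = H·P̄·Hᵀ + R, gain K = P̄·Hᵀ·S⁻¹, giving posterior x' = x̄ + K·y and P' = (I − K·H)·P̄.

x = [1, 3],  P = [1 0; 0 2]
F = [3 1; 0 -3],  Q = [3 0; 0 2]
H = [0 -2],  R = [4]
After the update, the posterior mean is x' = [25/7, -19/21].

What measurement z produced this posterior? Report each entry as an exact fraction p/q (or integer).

z = [1]

x̄ = F·x = [6, -9]
P̄ = F·P·Fᵀ + Q = [14 -6; -6 20]
S = H·P̄·Hᵀ + R = [84]
K = P̄·Hᵀ·S⁻¹ = [1/7; -10/21]
x' − x̄ = [-17/7, 170/21] = K·y
y = (KᵀK)⁻¹·Kᵀ·(x' − x̄) = [-17]
z = y + H·x̄ = [-17] + [18] = [1]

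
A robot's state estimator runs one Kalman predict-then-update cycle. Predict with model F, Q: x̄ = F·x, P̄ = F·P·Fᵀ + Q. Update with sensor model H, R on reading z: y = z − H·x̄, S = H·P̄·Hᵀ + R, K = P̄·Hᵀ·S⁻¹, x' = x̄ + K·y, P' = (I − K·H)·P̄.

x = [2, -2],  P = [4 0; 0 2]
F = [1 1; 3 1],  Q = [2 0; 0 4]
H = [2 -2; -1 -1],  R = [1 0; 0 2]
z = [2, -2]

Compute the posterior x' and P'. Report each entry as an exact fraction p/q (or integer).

x̄ = F·x = [0, 4]
P̄ = F·P·Fᵀ + Q = [8 14; 14 42]
y = z − H·x̄ = [10, 2]
S = H·P̄·Hᵀ + R = [89 68; 68 80]
K = P̄·Hᵀ·S⁻¹ = [67/312 -571/1248; -7/26 -49/104]
x' = x̄ + K·y = [769/624, 19/52]
P' = (I − K·H)·P̄ = [319/624 21/52; 21/52 7/13]

x' = [769/624, 19/52]
P' = [319/624 21/52; 21/52 7/13]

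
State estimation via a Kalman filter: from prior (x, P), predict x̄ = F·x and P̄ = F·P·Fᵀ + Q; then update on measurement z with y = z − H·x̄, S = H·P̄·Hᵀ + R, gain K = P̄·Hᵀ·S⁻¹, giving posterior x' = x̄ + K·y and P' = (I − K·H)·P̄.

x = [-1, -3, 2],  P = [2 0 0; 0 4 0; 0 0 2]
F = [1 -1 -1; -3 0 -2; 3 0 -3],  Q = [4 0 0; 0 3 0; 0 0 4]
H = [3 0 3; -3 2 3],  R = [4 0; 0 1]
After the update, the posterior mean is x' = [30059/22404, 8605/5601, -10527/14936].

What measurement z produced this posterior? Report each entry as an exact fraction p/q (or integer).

z = [2, -3]

x̄ = F·x = [0, -1, -9]
P̄ = F·P·Fᵀ + Q = [12 -2 12; -2 29 -6; 12 -6 40]
S = H·P̄·Hᵀ + R = [688 204; 204 321]
K = P̄·Hᵀ·S⁻¹ = [997/7468 -545/5601; -178/1867 1142/5601; 2949/14936 369/3734]
x' − x̄ = [30059/22404, 14206/5601, 123897/14936] = K·y
y = (KᵀK)⁻¹·Kᵀ·(x' − x̄) = [29, 26]
z = y + H·x̄ = [29, 26] + [-27, -29] = [2, -3]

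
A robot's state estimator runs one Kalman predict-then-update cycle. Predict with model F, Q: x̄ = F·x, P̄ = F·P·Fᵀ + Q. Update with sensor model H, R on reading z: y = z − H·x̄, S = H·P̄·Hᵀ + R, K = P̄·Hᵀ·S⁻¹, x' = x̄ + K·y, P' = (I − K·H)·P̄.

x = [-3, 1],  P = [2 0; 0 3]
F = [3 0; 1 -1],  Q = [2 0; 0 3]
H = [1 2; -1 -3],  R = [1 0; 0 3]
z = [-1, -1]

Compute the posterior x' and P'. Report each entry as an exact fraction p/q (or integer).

x' = [-493/161, 176/161]
P' = [888/161 -366/161; -366/161 520/483]

x̄ = F·x = [-9, -4]
P̄ = F·P·Fᵀ + Q = [20 6; 6 8]
y = z − H·x̄ = [16, -22]
S = H·P̄·Hᵀ + R = [77 -98; -98 131]
K = P̄·Hᵀ·S⁻¹ = [156/161 10/23; -58/483 -22/69]
x' = x̄ + K·y = [-493/161, 176/161]
P' = (I − K·H)·P̄ = [888/161 -366/161; -366/161 520/483]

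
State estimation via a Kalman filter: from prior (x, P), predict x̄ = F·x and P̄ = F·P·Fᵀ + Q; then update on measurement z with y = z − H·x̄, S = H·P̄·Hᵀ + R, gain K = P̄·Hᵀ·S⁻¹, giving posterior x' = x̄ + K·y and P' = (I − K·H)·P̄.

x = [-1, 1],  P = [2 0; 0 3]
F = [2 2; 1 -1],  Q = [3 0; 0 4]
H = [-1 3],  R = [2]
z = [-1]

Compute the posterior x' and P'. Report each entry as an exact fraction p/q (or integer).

x̄ = F·x = [0, -2]
P̄ = F·P·Fᵀ + Q = [23 -2; -2 9]
y = z − H·x̄ = [5]
S = H·P̄·Hᵀ + R = [118]
K = P̄·Hᵀ·S⁻¹ = [-29/118; 29/118]
x' = x̄ + K·y = [-145/118, -91/118]
P' = (I − K·H)·P̄ = [1873/118 605/118; 605/118 221/118]

x' = [-145/118, -91/118]
P' = [1873/118 605/118; 605/118 221/118]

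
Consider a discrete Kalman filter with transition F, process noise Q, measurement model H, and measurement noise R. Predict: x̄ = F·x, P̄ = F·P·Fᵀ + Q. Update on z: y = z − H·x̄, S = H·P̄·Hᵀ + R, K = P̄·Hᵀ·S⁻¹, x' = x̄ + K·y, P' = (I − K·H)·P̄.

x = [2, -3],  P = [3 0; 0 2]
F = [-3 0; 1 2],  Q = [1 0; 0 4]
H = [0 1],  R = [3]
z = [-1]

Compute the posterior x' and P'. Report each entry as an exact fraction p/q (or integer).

x' = [-15/2, -3/2]
P' = [47/2 -3/2; -3/2 5/2]

x̄ = F·x = [-6, -4]
P̄ = F·P·Fᵀ + Q = [28 -9; -9 15]
y = z − H·x̄ = [3]
S = H·P̄·Hᵀ + R = [18]
K = P̄·Hᵀ·S⁻¹ = [-1/2; 5/6]
x' = x̄ + K·y = [-15/2, -3/2]
P' = (I − K·H)·P̄ = [47/2 -3/2; -3/2 5/2]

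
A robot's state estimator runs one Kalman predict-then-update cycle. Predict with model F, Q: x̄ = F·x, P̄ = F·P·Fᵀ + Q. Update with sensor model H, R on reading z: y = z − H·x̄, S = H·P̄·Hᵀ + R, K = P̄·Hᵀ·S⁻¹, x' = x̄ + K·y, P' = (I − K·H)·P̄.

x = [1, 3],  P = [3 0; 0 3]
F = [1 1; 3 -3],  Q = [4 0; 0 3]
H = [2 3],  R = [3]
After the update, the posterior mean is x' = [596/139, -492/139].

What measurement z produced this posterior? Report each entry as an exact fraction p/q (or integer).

z = [-2]

x̄ = F·x = [4, -6]
P̄ = F·P·Fᵀ + Q = [10 0; 0 57]
S = H·P̄·Hᵀ + R = [556]
K = P̄·Hᵀ·S⁻¹ = [5/139; 171/556]
x' − x̄ = [40/139, 342/139] = K·y
y = (KᵀK)⁻¹·Kᵀ·(x' − x̄) = [8]
z = y + H·x̄ = [8] + [-10] = [-2]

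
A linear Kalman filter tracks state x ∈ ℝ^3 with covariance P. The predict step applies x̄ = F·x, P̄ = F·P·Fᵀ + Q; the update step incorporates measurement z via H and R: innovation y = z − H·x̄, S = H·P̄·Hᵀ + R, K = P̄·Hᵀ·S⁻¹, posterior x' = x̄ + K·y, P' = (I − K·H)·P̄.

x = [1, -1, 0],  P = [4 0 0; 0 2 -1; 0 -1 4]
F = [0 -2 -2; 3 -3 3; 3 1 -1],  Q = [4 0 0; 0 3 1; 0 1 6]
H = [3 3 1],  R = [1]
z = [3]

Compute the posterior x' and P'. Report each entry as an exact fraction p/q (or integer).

x̄ = F·x = [2, 6, 2]
P̄ = F·P·Fᵀ + Q = [20 -12 4; -12 111 13; 4 13 50]
y = z − H·x̄ = [-23]
S = H·P̄·Hᵀ + R = [1116]
K = P̄·Hᵀ·S⁻¹ = [7/279; 5/18; 101/1116]
x' = x̄ + K·y = [397/279, -7/18, -91/1116]
P' = (I − K·H)·P̄ = [5384/279 -178/9 409/279; -178/9 224/9 -271/18; 409/279 -271/18 45599/1116]

x' = [397/279, -7/18, -91/1116]
P' = [5384/279 -178/9 409/279; -178/9 224/9 -271/18; 409/279 -271/18 45599/1116]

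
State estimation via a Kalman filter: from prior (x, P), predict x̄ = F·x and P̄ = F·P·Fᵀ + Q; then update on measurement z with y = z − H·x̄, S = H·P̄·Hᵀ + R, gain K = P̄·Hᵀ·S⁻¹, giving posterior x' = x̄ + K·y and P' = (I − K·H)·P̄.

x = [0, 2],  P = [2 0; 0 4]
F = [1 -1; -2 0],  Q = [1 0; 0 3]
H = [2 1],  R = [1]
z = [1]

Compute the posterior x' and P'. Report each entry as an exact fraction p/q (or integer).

x' = [1/12, 5/8]
P' = [17/6 -21/4; -21/4 85/8]

x̄ = F·x = [-2, 0]
P̄ = F·P·Fᵀ + Q = [7 -4; -4 11]
y = z − H·x̄ = [5]
S = H·P̄·Hᵀ + R = [24]
K = P̄·Hᵀ·S⁻¹ = [5/12; 1/8]
x' = x̄ + K·y = [1/12, 5/8]
P' = (I − K·H)·P̄ = [17/6 -21/4; -21/4 85/8]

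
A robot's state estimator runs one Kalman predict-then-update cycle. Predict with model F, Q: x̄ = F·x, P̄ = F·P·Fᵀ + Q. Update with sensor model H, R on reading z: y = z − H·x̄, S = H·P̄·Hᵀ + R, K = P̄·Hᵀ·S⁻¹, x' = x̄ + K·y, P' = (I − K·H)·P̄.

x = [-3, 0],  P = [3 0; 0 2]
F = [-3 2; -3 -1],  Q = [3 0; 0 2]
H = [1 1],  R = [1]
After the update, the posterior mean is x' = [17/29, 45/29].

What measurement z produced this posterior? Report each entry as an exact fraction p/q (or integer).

x̄ = F·x = [9, 9]
P̄ = F·P·Fᵀ + Q = [38 23; 23 31]
S = H·P̄·Hᵀ + R = [116]
K = P̄·Hᵀ·S⁻¹ = [61/116; 27/58]
x' − x̄ = [-244/29, -216/29] = K·y
y = (KᵀK)⁻¹·Kᵀ·(x' − x̄) = [-16]
z = y + H·x̄ = [-16] + [18] = [2]

z = [2]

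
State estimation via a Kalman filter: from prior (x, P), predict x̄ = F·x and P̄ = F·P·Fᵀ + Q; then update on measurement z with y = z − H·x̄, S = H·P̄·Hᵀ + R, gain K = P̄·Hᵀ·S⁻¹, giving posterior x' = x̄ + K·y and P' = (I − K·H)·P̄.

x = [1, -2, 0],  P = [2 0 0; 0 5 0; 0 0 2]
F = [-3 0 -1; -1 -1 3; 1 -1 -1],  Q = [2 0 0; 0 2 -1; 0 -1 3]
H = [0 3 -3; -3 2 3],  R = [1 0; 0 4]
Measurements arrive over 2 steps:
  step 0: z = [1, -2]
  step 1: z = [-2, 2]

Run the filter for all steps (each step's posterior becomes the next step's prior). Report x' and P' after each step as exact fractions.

step 0: x̄ = F·x = [-3, 1, 3]
step 0: P̄ = F·P·Fᵀ + Q = [22 0 -4; 0 27 -4; -4 -4 12]
step 0: y = z − H·x̄ = [7, -22]
step 0: S = H·P̄·Hᵀ + R = [424 6; 6 442]
step 0: K = P̄·Hᵀ·S⁻¹ = [1443/46843 -8286/46843; 20427/93686 8625/93686; -5364/46843 4312/46843]
step 0: x' = x̄ + K·y = [51864/46843, 46925/93686, 8117/46843]
step 0: P' = (I − K·H)·P̄ = [366922/46843 213813/46843 213332/46843; 213813/46843 267561/93686 130376/46843; 213332/46843 130376/46843 132164/46843]
step 1: x̄ = F·x = [-163709/46843, -101951/93686, 40569/93686]
step 1: P̄ = F·P·Fᵀ + Q = [4808140/46843 -230567/46843 229877/46843; -230567/46843 298485/93686 -167801/93686; 229877/46843 -167801/93686 359715/93686]
step 1: y = z − H·x̄ = [120094/46843, -712687/93686]
step 1: S = H·P̄·Hᵀ + R = [4518952/46843 3169032/46843; 3169032/46843 86597063/93686]
step 1: K = P̄·Hᵀ·S⁻¹ = [-158212677/1981312274 -319008226/990656137; 1193090433/7925249096 5980953/990656137; -709896789/3962624548 5716867/990656137]
step 1: x' = x̄ + K·y = [-1238242947/990656137, -2964805015/3962624548, -139008613/1981312274]
step 1: P' = (I − K·H)·P̄ = [2675427900/990656137 2668457783/1981312274 1360597671/990656137; 2668457783/1981312274 6681194865/7925249096 3141749027/3962624548; 1360597671/990656137 3141749027/3962624548 1689190645/1981312274]

step 0: x' = [51864/46843, 46925/93686, 8117/46843], P' = [366922/46843 213813/46843 213332/46843; 213813/46843 267561/93686 130376/46843; 213332/46843 130376/46843 132164/46843]
step 1: x' = [-1238242947/990656137, -2964805015/3962624548, -139008613/1981312274], P' = [2675427900/990656137 2668457783/1981312274 1360597671/990656137; 2668457783/1981312274 6681194865/7925249096 3141749027/3962624548; 1360597671/990656137 3141749027/3962624548 1689190645/1981312274]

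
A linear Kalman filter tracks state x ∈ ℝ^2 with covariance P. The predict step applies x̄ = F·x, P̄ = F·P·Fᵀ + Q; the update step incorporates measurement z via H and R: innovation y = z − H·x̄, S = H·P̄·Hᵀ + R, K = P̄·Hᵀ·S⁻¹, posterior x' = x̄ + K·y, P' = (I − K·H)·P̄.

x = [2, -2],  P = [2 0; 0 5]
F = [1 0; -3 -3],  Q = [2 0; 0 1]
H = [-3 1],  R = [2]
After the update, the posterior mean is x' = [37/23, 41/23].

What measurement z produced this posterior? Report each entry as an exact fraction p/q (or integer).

x̄ = F·x = [2, 0]
P̄ = F·P·Fᵀ + Q = [4 -6; -6 64]
S = H·P̄·Hᵀ + R = [138]
K = P̄·Hᵀ·S⁻¹ = [-3/23; 41/69]
x' − x̄ = [-9/23, 41/23] = K·y
y = (KᵀK)⁻¹·Kᵀ·(x' − x̄) = [3]
z = y + H·x̄ = [3] + [-6] = [-3]

z = [-3]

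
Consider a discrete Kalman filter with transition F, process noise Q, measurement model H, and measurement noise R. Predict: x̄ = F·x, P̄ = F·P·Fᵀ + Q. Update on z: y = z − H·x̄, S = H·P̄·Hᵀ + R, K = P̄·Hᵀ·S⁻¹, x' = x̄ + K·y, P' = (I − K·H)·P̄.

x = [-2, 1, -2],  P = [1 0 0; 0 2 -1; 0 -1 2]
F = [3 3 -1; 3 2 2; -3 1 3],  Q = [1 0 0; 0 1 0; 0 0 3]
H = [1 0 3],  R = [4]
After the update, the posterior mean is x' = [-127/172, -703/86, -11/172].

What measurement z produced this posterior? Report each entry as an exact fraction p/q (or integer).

z = [-1]

x̄ = F·x = [-1, -8, 1]
P̄ = F·P·Fᵀ + Q = [36 13 -17; 13 18 -1; -17 -1 26]
S = H·P̄·Hᵀ + R = [172]
K = P̄·Hᵀ·S⁻¹ = [-15/172; 5/86; 61/172]
x' − x̄ = [45/172, -15/86, -183/172] = K·y
y = (KᵀK)⁻¹·Kᵀ·(x' − x̄) = [-3]
z = y + H·x̄ = [-3] + [2] = [-1]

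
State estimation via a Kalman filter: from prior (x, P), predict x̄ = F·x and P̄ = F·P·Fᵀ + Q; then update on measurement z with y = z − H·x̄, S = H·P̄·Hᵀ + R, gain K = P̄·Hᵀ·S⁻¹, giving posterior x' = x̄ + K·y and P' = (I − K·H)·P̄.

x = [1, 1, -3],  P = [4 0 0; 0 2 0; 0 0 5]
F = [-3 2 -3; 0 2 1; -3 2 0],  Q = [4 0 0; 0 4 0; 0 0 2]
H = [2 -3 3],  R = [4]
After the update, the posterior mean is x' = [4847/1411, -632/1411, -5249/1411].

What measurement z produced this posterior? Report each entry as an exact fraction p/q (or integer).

z = [-3]

x̄ = F·x = [8, -1, -1]
P̄ = F·P·Fᵀ + Q = [93 -7 44; -7 17 8; 44 8 46]
S = H·P̄·Hᵀ + R = [1411]
K = P̄·Hᵀ·S⁻¹ = [339/1411; -41/1411; 202/1411]
x' − x̄ = [-6441/1411, 779/1411, -3838/1411] = K·y
y = (KᵀK)⁻¹·Kᵀ·(x' − x̄) = [-19]
z = y + H·x̄ = [-19] + [16] = [-3]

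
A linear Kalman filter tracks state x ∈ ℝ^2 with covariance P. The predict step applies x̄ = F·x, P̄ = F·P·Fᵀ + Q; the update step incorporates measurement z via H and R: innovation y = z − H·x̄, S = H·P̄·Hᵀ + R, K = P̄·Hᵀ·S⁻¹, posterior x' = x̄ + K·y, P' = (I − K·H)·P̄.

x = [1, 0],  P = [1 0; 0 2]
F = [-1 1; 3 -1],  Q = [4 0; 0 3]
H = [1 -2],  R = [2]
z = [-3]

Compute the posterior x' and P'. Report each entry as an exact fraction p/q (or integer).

x̄ = F·x = [-1, 3]
P̄ = F·P·Fᵀ + Q = [7 -5; -5 14]
y = z − H·x̄ = [4]
S = H·P̄·Hᵀ + R = [85]
K = P̄·Hᵀ·S⁻¹ = [1/5; -33/85]
x' = x̄ + K·y = [-1/5, 123/85]
P' = (I − K·H)·P̄ = [18/5 8/5; 8/5 101/85]

x' = [-1/5, 123/85]
P' = [18/5 8/5; 8/5 101/85]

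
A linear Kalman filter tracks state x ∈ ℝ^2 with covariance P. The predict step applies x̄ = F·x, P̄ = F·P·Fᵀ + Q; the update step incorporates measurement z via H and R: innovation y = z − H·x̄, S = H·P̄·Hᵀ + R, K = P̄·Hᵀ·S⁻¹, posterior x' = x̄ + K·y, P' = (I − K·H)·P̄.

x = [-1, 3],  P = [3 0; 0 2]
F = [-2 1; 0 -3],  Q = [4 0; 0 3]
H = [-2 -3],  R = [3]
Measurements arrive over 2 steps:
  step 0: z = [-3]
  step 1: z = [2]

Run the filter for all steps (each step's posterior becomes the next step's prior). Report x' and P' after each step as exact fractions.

step 0: x̄ = F·x = [5, -9]
step 0: P̄ = F·P·Fᵀ + Q = [18 -6; -6 21]
step 0: y = z − H·x̄ = [-20]
step 0: S = H·P̄·Hᵀ + R = [192]
step 0: K = P̄·Hᵀ·S⁻¹ = [-3/32; -17/64]
step 0: x' = x̄ + K·y = [55/8, -59/16]
step 0: P' = (I − K·H)·P̄ = [261/16 -345/32; -345/32 477/64]
step 1: x̄ = F·x = [-279/16, 177/16]
step 1: P̄ = F·P·Fᵀ + Q = [7669/64 -5571/64; -5571/64 4485/64]
step 1: y = z − H·x̄ = [5/16]
step 1: S = H·P̄·Hᵀ + R = [4381/64]
step 1: K = P̄·Hᵀ·S⁻¹ = [1375/4381; -2313/4381]
step 1: x' = x̄ + K·y = [-75964/4381, 47742/4381]
step 1: P' = (I − K·H)·P̄ = [495426/4381 -331659/4381; -331659/4381 223419/4381]

step 0: x' = [55/8, -59/16], P' = [261/16 -345/32; -345/32 477/64]
step 1: x' = [-75964/4381, 47742/4381], P' = [495426/4381 -331659/4381; -331659/4381 223419/4381]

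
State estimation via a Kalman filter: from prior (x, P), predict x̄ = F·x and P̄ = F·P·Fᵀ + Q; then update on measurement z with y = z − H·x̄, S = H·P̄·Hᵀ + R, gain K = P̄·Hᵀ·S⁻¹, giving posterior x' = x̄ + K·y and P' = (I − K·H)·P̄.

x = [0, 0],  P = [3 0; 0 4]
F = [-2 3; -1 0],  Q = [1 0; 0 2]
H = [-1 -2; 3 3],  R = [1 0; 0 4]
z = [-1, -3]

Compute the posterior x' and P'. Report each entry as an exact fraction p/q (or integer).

x̄ = F·x = [0, 0]
P̄ = F·P·Fᵀ + Q = [49 6; 6 5]
y = z − H·x̄ = [-1, -3]
S = H·P̄·Hᵀ + R = [94 -231; -231 598]
K = P̄·Hᵀ·S⁻¹ = [1637/2851 1419/2851; -1945/2851 -594/2851]
x' = x̄ + K·y = [-5894/2851, 3727/2851]
P' = (I − K·H)·P̄ = [5421/2851 -3529/2851; -3529/2851 2737/2851]

x' = [-5894/2851, 3727/2851]
P' = [5421/2851 -3529/2851; -3529/2851 2737/2851]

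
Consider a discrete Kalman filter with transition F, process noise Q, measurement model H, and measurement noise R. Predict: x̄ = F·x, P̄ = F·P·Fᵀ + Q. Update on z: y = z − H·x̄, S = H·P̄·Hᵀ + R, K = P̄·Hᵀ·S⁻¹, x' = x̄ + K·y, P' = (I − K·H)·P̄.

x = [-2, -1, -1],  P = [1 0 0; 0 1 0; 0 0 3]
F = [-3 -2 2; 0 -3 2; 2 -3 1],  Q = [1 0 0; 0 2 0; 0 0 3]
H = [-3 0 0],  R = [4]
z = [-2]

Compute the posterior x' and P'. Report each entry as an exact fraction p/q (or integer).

x̄ = F·x = [6, 1, -2]
P̄ = F·P·Fᵀ + Q = [26 18 6; 18 23 15; 6 15 19]
y = z − H·x̄ = [16]
S = H·P̄·Hᵀ + R = [238]
K = P̄·Hᵀ·S⁻¹ = [-39/119; -27/119; -9/119]
x' = x̄ + K·y = [90/119, -313/119, -382/119]
P' = (I − K·H)·P̄ = [52/119 36/119 12/119; 36/119 1279/119 1299/119; 12/119 1299/119 2099/119]

x' = [90/119, -313/119, -382/119]
P' = [52/119 36/119 12/119; 36/119 1279/119 1299/119; 12/119 1299/119 2099/119]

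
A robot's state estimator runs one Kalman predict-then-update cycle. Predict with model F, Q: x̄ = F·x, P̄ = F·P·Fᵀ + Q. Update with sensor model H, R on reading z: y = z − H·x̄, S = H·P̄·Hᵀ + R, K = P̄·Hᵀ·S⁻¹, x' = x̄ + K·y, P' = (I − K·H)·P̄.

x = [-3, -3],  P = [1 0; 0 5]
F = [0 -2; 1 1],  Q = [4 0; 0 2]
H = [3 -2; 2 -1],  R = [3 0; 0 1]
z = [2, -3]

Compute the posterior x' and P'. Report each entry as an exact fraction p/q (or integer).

x̄ = F·x = [6, -6]
P̄ = F·P·Fᵀ + Q = [24 -10; -10 8]
y = z − H·x̄ = [-28, -21]
S = H·P̄·Hᵀ + R = [371 230; 230 145]
K = P̄·Hᵀ·S⁻¹ = [0 2/5; -46/179 192/895]
x' = x̄ + K·y = [-12/5, -2962/895]
P' = (I − K·H)·P̄ = [4/5 6/5; 6/5 1956/895]

x' = [-12/5, -2962/895]
P' = [4/5 6/5; 6/5 1956/895]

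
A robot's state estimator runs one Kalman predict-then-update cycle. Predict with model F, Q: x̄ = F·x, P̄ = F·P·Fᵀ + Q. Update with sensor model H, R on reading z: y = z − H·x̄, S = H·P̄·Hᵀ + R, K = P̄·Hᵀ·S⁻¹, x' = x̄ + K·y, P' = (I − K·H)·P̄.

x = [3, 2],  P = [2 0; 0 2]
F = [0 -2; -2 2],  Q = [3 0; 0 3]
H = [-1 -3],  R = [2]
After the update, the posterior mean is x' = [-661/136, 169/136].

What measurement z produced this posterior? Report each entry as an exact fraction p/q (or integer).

z = [1]

x̄ = F·x = [-4, -2]
P̄ = F·P·Fᵀ + Q = [11 -8; -8 19]
S = H·P̄·Hᵀ + R = [136]
K = P̄·Hᵀ·S⁻¹ = [13/136; -49/136]
x' − x̄ = [-117/136, 441/136] = K·y
y = (KᵀK)⁻¹·Kᵀ·(x' − x̄) = [-9]
z = y + H·x̄ = [-9] + [10] = [1]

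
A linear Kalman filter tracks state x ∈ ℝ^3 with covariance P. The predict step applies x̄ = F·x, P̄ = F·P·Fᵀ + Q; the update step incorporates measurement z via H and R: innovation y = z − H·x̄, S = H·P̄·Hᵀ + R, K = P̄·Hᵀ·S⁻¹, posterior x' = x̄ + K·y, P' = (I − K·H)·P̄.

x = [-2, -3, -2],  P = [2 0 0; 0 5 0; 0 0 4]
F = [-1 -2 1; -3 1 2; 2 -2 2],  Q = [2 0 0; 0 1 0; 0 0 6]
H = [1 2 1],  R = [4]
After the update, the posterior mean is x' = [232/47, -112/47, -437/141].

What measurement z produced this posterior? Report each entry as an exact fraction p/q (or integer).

z = [-3]

x̄ = F·x = [6, -1, -2]
P̄ = F·P·Fᵀ + Q = [28 4 24; 4 40 -6; 24 -6 50]
S = H·P̄·Hᵀ + R = [282]
K = P̄·Hᵀ·S⁻¹ = [10/47; 13/47; 31/141]
x' − x̄ = [-50/47, -65/47, -155/141] = K·y
y = (KᵀK)⁻¹·Kᵀ·(x' − x̄) = [-5]
z = y + H·x̄ = [-5] + [2] = [-3]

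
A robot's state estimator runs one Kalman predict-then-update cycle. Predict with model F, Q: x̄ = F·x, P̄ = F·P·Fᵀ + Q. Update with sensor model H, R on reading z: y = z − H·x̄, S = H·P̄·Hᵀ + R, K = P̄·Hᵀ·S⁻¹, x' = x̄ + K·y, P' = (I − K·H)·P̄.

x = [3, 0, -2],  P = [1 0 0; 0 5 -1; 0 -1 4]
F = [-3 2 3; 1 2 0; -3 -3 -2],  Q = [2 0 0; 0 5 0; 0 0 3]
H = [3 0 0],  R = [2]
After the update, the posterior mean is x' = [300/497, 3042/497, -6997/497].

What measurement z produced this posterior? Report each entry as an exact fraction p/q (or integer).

x̄ = F·x = [-15, 3, -5]
P̄ = F·P·Fᵀ + Q = [55 11 -32; 11 26 -29; -32 -29 61]
S = H·P̄·Hᵀ + R = [497]
K = P̄·Hᵀ·S⁻¹ = [165/497; 33/497; -96/497]
x' − x̄ = [7755/497, 1551/497, -4512/497] = K·y
y = (KᵀK)⁻¹·Kᵀ·(x' − x̄) = [47]
z = y + H·x̄ = [47] + [-45] = [2]

z = [2]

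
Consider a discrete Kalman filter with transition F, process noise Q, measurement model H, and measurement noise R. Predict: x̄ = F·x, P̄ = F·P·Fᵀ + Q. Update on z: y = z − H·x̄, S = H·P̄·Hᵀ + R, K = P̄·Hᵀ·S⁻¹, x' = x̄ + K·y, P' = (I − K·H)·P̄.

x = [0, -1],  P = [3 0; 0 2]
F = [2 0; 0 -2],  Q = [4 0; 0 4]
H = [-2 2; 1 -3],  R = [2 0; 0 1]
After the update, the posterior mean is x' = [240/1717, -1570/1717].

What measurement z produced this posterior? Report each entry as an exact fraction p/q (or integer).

x̄ = F·x = [0, 2]
P̄ = F·P·Fᵀ + Q = [16 0; 0 12]
S = H·P̄·Hᵀ + R = [114 -104; -104 125]
K = P̄·Hᵀ·S⁻¹ = [-1168/1717 -752/1717; -372/1717 -804/1717]
x' − x̄ = [240/1717, -5004/1717] = K·y
y = (KᵀK)⁻¹·Kᵀ·(x' − x̄) = [-6, 9]
z = y + H·x̄ = [-6, 9] + [4, -6] = [-2, 3]

z = [-2, 3]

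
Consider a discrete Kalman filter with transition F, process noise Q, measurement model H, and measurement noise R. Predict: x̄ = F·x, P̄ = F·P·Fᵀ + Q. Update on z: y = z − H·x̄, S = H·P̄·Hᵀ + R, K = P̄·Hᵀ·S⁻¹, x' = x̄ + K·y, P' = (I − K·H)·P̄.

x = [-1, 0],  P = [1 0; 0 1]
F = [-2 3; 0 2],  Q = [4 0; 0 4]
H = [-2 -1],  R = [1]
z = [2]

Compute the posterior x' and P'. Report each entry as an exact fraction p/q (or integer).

x' = [-38/101, -120/101]
P' = [117/101 -194/101; -194/101 408/101]

x̄ = F·x = [2, 0]
P̄ = F·P·Fᵀ + Q = [17 6; 6 8]
y = z − H·x̄ = [6]
S = H·P̄·Hᵀ + R = [101]
K = P̄·Hᵀ·S⁻¹ = [-40/101; -20/101]
x' = x̄ + K·y = [-38/101, -120/101]
P' = (I − K·H)·P̄ = [117/101 -194/101; -194/101 408/101]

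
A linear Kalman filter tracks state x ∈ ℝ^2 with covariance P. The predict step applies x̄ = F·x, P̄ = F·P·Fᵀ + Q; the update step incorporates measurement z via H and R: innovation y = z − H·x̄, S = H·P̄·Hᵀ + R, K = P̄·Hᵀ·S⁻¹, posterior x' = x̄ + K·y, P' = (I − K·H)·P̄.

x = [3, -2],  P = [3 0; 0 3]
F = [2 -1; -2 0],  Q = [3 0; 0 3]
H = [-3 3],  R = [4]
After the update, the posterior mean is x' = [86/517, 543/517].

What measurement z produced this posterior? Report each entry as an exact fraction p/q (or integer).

z = [3]

x̄ = F·x = [8, -6]
P̄ = F·P·Fᵀ + Q = [18 -12; -12 15]
S = H·P̄·Hᵀ + R = [517]
K = P̄·Hᵀ·S⁻¹ = [-90/517; 81/517]
x' − x̄ = [-4050/517, 3645/517] = K·y
y = (KᵀK)⁻¹·Kᵀ·(x' − x̄) = [45]
z = y + H·x̄ = [45] + [-42] = [3]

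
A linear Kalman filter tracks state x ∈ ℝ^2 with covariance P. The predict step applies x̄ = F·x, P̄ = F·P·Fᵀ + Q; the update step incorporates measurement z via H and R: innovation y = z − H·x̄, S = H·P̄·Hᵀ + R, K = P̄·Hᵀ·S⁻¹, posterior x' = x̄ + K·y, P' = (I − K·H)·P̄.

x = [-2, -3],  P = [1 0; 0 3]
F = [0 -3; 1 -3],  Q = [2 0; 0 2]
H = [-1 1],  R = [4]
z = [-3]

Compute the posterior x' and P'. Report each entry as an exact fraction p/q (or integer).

x̄ = F·x = [9, 7]
P̄ = F·P·Fᵀ + Q = [29 27; 27 30]
y = z − H·x̄ = [-1]
S = H·P̄·Hᵀ + R = [9]
K = P̄·Hᵀ·S⁻¹ = [-2/9; 1/3]
x' = x̄ + K·y = [83/9, 20/3]
P' = (I − K·H)·P̄ = [257/9 83/3; 83/3 29]

x' = [83/9, 20/3]
P' = [257/9 83/3; 83/3 29]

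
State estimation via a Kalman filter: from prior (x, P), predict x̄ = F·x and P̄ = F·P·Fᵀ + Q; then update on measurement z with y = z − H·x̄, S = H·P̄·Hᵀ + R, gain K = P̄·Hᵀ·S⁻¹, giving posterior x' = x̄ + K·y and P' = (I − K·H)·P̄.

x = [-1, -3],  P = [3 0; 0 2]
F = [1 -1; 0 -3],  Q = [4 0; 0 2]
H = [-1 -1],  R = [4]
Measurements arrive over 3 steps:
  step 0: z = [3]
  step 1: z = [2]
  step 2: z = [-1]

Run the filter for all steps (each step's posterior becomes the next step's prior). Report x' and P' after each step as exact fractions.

step 0: x' = [-8/3, 41/45], P' = [4 -8/3; -8/3 224/45]
step 1: x' = [-5255/2587, -307/2587], P' = [9096/2587 -5384/2587; -5384/2587 11660/2587]
step 2: x' = [-134152/132299, 253223/132299], P' = [469560/132299 -283552/132299; -283552/132299 606044/132299]

step 0: x̄ = F·x = [2, 9]
step 0: P̄ = F·P·Fᵀ + Q = [9 6; 6 20]
step 0: y = z − H·x̄ = [14]
step 0: S = H·P̄·Hᵀ + R = [45]
step 0: K = P̄·Hᵀ·S⁻¹ = [-1/3; -26/45]
step 0: x' = x̄ + K·y = [-8/3, 41/45]
step 0: P' = (I − K·H)·P̄ = [4 -8/3; -8/3 224/45]
step 1: x̄ = F·x = [-161/45, -41/15]
step 1: P̄ = F·P·Fᵀ + Q = [824/45 344/15; 344/15 234/5]
step 1: y = z − H·x̄ = [-194/45]
step 1: S = H·P̄·Hᵀ + R = [5174/45]
step 1: K = P̄·Hᵀ·S⁻¹ = [-928/2587; -1569/2587]
step 1: x' = x̄ + K·y = [-5255/2587, -307/2587]
step 1: P' = (I − K·H)·P̄ = [9096/2587 -5384/2587; -5384/2587 11660/2587]
step 2: x̄ = F·x = [-4948/2587, 921/2587]
step 2: P̄ = F·P·Fᵀ + Q = [41872/2587 51132/2587; 51132/2587 110114/2587]
step 2: y = z − H·x̄ = [-6614/2587]
step 2: S = H·P̄·Hᵀ + R = [264598/2587]
step 2: K = P̄·Hᵀ·S⁻¹ = [-46502/132299; -80623/132299]
step 2: x' = x̄ + K·y = [-134152/132299, 253223/132299]
step 2: P' = (I − K·H)·P̄ = [469560/132299 -283552/132299; -283552/132299 606044/132299]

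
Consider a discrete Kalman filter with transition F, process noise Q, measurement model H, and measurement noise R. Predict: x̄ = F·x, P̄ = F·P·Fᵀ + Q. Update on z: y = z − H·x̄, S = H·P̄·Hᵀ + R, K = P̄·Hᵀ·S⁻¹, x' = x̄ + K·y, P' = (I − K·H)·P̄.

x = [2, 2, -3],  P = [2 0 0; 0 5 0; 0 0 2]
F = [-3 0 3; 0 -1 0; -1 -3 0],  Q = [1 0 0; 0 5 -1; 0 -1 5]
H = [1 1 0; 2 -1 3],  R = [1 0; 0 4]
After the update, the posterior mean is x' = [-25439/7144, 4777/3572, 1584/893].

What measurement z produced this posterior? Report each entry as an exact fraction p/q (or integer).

x̄ = F·x = [-15, -2, -8]
P̄ = F·P·Fᵀ + Q = [37 0 6; 0 10 14; 6 14 52]
S = H·P̄·Hᵀ + R = [48 124; 124 618]
K = P̄·Hᵀ·S⁻¹ = [5729/7144 -43/3572; 553/3572 37/1786; -421/893 307/893]
x' − x̄ = [81721/7144, 11921/3572, 8728/893] = K·y
y = (KᵀK)⁻¹·Kᵀ·(x' − x̄) = [15, 49]
z = y + H·x̄ = [15, 49] + [-17, -52] = [-2, -3]

z = [-2, -3]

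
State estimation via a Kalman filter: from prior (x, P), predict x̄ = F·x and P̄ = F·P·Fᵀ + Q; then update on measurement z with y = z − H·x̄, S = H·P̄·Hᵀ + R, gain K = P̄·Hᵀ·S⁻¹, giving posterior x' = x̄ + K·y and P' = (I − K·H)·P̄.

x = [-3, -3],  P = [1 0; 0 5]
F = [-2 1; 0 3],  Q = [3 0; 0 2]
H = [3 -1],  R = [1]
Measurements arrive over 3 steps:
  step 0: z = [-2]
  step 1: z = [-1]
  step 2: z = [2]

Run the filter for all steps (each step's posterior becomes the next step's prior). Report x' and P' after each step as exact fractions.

step 0: x' = [-37/11, -277/33], P' = [117/22 172/11; 172/11 1549/33]
step 1: x' = [119/348, 2351/1218], P' = [2323/348 1167/58; 1167/58 37540/609]
step 2: x' = [84761/109746, 18218/54873], P' = [392971/54873 1185332/54873; 1185332/54873 3629923/54873]

step 0: x̄ = F·x = [3, -9]
step 0: P̄ = F·P·Fᵀ + Q = [12 15; 15 47]
step 0: y = z − H·x̄ = [-20]
step 0: S = H·P̄·Hᵀ + R = [66]
step 0: K = P̄·Hᵀ·S⁻¹ = [7/22; -1/33]
step 0: x' = x̄ + K·y = [-37/11, -277/33]
step 0: P' = (I − K·H)·P̄ = [117/22 172/11; 172/11 1549/33]
step 1: x̄ = F·x = [-5/3, -277/11]
step 1: P̄ = F·P·Fᵀ + Q = [26/3 47; 47 4669/11]
step 1: y = z − H·x̄ = [-233/11]
step 1: S = H·P̄·Hᵀ + R = [2436/11]
step 1: K = P̄·Hᵀ·S⁻¹ = [-11/116; -1559/1218]
step 1: x' = x̄ + K·y = [119/348, 2351/1218]
step 1: P' = (I − K·H)·P̄ = [2323/348 1167/58; 1167/58 37540/609]
step 2: x̄ = F·x = [253/203, 2351/406]
step 2: P̄ = F·P·Fᵀ + Q = [6614/609 13033/203; 13033/203 113026/203]
step 2: y = z − H·x̄ = [235/58]
step 2: S = H·P̄·Hᵀ + R = [7839/29]
step 2: K = P̄·Hᵀ·S⁻¹ = [-917/7839; -10561/7839]
step 2: x' = x̄ + K·y = [84761/109746, 18218/54873]
step 2: P' = (I − K·H)·P̄ = [392971/54873 1185332/54873; 1185332/54873 3629923/54873]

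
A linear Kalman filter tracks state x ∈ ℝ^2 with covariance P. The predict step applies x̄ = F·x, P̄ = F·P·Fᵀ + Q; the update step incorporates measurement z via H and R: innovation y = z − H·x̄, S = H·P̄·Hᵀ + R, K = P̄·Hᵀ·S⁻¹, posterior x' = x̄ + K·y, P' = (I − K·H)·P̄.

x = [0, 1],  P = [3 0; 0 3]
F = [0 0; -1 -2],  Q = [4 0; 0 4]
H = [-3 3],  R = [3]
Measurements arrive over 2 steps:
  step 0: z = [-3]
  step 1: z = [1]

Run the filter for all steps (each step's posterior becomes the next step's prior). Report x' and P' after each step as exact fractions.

step 0: x' = [-6/35, -83/70], P' = [116/35 114/35; 114/35 247/70]
step 1: x' = [928/4073, 2363/4073], P' = [14612/4073 14472/4073; 14472/4073 15678/4073]

step 0: x̄ = F·x = [0, -2]
step 0: P̄ = F·P·Fᵀ + Q = [4 0; 0 19]
step 0: y = z − H·x̄ = [3]
step 0: S = H·P̄·Hᵀ + R = [210]
step 0: K = P̄·Hᵀ·S⁻¹ = [-2/35; 19/70]
step 0: x' = x̄ + K·y = [-6/35, -83/70]
step 0: P' = (I − K·H)·P̄ = [116/35 114/35; 114/35 247/70]
step 1: x̄ = F·x = [0, 89/35]
step 1: P̄ = F·P·Fᵀ + Q = [4 0; 0 1206/35]
step 1: y = z − H·x̄ = [-232/35]
step 1: S = H·P̄·Hᵀ + R = [12219/35]
step 1: K = P̄·Hᵀ·S⁻¹ = [-140/4073; 1206/4073]
step 1: x' = x̄ + K·y = [928/4073, 2363/4073]
step 1: P' = (I − K·H)·P̄ = [14612/4073 14472/4073; 14472/4073 15678/4073]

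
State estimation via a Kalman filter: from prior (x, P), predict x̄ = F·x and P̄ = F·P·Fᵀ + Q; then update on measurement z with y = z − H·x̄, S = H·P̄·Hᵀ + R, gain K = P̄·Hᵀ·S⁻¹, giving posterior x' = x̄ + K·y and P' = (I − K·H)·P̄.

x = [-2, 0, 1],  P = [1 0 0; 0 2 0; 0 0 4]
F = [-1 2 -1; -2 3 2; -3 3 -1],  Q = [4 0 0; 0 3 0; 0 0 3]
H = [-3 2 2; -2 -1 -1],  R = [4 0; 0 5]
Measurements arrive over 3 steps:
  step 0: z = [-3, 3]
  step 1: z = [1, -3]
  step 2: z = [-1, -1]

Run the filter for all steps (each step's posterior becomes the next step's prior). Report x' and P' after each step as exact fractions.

step 0: x' = [-26215/61031, -121416/61031, -1517/61031], P' = [28996/61031 -654/61031 27422/61031; -654/61031 379882/61031 -346009/61031; 27422/61031 -346009/61031 387110/61031]
step 1: x' = [16927937/22772689, -81462755/45545378, 147034601/45545378], P' = [1040881292/2163405455 46232944/2163405455 932919832/2163405455; 46232944/2163405455 16149991631/4326810910 -14533776317/4326810910; 932919832/2163405455 -14533776317/4326810910 18239964359/4326810910]
step 2: x' = [60390153172697/190473687926933, 315818977908400/190473687926933, -302931705459211/190473687926933], P' = [91392204729884/190473687926933 3932944311242/190473687926933 81843357782030/190473687926933; 3932944311242/190473687926933 714032674900536/190473687926933 -643113149149525/190473687926933; 81843357782030/190473687926933 -643113149149525/190473687926933 805740071179180/190473687926933]

step 0: x̄ = F·x = [1, 6, 5]
step 0: P̄ = F·P·Fᵀ + Q = [17 6 19; 6 41 16; 19 16 34]
step 0: y = z − H·x̄ = [-22, 16]
step 0: S = H·P̄·Hᵀ + R = [285 -137; -137 280]
step 0: K = P̄·Hᵀ·S⁻¹ = [-8363/61031 -16952/61031; 17427/61031 -6513/61031; -16/61031 -19189/61031]
step 0: x' = x̄ + K·y = [-26215/61031, -121416/61031, -1517/61031]
step 0: P' = (I − K·H)·P̄ = [28996/61031 -654/61031 27422/61031; -654/61031 379882/61031 -346009/61031; 27422/61031 -346009/61031 387110/61031]
step 1: x̄ = F·x = [-215100/61031, -314852/61031, -284086/61031]
step 1: P̄ = F·P·Fᵀ + Q = [3621254/61031 1221633/61031 4599009/61031; 1221633/61031 902819/61031 1680789/61031; 4599009/61031 1680789/61031 6502463/61031]
step 1: y = z − H·x̄ = [613607/61031, -1212231/61031]
step 1: S = H·P̄·Hᵀ + R = [6055146/61031 -5626838/61031; -5626838/61031 48839599/61031]
step 1: K = P̄·Hᵀ·S⁻¹ = [-291084581/2163405455 -612183072/2163405455; 738758241/4326810910 -180114709/2163405455; 453714273/4326810910 -743786737/2163405455]
step 1: x' = x̄ + K·y = [16927937/22772689, -81462755/45545378, 147034601/45545378]
step 1: P' = (I − K·H)·P̄ = [1040881292/2163405455 46232944/2163405455 932919832/2163405455; 46232944/2163405455 16149991631/4326810910 -14533776317/4326810910; 932919832/2163405455 -14533776317/4326810910 18239964359/4326810910]
step 2: x̄ = F·x = [-343815985/45545378, -18030811/45545378, -246495244/22772689]
step 2: P̄ = F·P·Fᵀ + Q = [8617150429/227726890 2600132037/227726890 5281190767/113863445; 2600132037/227726890 49175641409/4326810910 34454447769/2163405455; 5281190767/113863445 34454447769/2163405455 146019747463/2163405455]
step 2: y = z − H·x̄ = [-54950735/45545378, -1244198647/45545378]
step 2: S = H·P̄·Hᵀ + R = [81183716491/865362182 -45159692753/865362182; -45159692753/865362182 2155921445961/4326810910]
step 2: K = P̄·Hᵀ·S⁻¹ = [-25656002500777/190473687926933 -53712142310608/190473687926933; 32510054642074/190473687926933 -15757082874699/190473687926933; 19930942678305/190473687926933 -65262727518743/190473687926933]
step 2: x' = x̄ + K·y = [60390153172697/190473687926933, 315818977908400/190473687926933, -302931705459211/190473687926933]
step 2: P' = (I − K·H)·P̄ = [91392204729884/190473687926933 3932944311242/190473687926933 81843357782030/190473687926933; 3932944311242/190473687926933 714032674900536/190473687926933 -643113149149525/190473687926933; 81843357782030/190473687926933 -643113149149525/190473687926933 805740071179180/190473687926933]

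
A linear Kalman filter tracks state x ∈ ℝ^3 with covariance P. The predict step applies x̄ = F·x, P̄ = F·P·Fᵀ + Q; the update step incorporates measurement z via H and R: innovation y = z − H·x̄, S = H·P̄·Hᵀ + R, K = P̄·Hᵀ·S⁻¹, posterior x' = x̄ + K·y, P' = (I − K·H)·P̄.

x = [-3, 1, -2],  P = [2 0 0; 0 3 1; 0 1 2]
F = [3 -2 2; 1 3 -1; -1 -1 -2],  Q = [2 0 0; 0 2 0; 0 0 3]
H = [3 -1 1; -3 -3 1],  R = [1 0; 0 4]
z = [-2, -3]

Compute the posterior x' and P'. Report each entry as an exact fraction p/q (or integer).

x̄ = F·x = [-15, 2, 6]
P̄ = F·P·Fᵀ + Q = [32 -8 -6; -8 27 -12; -6 -12 20]
y = z − H·x̄ = [39, -48]
S = H·P̄·Hᵀ + R = [372 -91; -91 519]
K = P̄·Hᵀ·S⁻¹ = [43764/184787 -20098/184787; -38976/184787 -31401/184787; 14000/184787 28802/184787]
x' = x̄ + K·y = [-100305/184787, 356758/184787, 272226/184787]
P' = (I − K·H)·P̄ = [56668/184787 -107926/184787 -234166/184787; -107926/184787 367092/184787 651894/184787; -234166/184787 651894/184787 1368392/184787]

x' = [-100305/184787, 356758/184787, 272226/184787]
P' = [56668/184787 -107926/184787 -234166/184787; -107926/184787 367092/184787 651894/184787; -234166/184787 651894/184787 1368392/184787]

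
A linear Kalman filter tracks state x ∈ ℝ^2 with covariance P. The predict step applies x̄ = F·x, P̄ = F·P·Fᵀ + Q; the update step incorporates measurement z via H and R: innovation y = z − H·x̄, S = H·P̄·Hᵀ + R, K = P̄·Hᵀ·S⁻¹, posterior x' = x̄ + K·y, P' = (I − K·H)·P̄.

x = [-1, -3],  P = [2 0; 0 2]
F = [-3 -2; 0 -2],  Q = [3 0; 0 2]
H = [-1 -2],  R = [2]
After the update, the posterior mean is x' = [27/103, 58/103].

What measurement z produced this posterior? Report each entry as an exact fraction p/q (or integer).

x̄ = F·x = [9, 6]
P̄ = F·P·Fᵀ + Q = [29 8; 8 10]
S = H·P̄·Hᵀ + R = [103]
K = P̄·Hᵀ·S⁻¹ = [-45/103; -28/103]
x' − x̄ = [-900/103, -560/103] = K·y
y = (KᵀK)⁻¹·Kᵀ·(x' − x̄) = [20]
z = y + H·x̄ = [20] + [-21] = [-1]

z = [-1]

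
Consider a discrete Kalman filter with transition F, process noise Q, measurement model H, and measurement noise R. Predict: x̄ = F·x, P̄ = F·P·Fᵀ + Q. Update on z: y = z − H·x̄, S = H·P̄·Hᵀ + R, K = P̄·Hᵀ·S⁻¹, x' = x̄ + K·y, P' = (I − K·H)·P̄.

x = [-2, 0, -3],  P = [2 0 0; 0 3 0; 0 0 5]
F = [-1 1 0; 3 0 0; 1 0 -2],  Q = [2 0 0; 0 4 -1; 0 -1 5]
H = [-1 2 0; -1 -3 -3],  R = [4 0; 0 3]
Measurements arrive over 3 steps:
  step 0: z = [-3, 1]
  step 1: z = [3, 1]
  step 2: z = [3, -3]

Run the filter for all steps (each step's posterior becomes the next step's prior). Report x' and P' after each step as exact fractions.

step 0: x̄ = F·x = [2, -6, 4]
step 0: P̄ = F·P·Fᵀ + Q = [7 -6 -2; -6 22 5; -2 5 27]
step 0: y = z − H·x̄ = [11, -3]
step 0: S = H·P̄·Hᵀ + R = [123 -167; -167 493]
step 0: K = P̄·Hᵀ·S⁻¹ = [-3264/16375 -541/16375; 97/262 -7/262; -4891/16375 -4779/16375]
step 0: x' = x̄ + K·y = [-1531/16375, -242/131, 26036/16375]
step 0: P' = (I − K·H)·P̄ = [61806/16375 195/131 -44436/16375; 195/131 389/262 -256/131; -44436/16375 -256/131 51591/16375]
step 1: x̄ = F·x = [-28719/16375, -4593/16375, -53603/16375]
step 1: P̄ = F·P·Fᵀ + Q = [140237/32750 -112293/16375 -62303/16375; -112293/16375 621754/16375 435659/16375; -62303/16375 435659/16375 527789/16375]
step 1: y = z − H·x̄ = [29592/16375, -186932/16375]
step 1: S = H·P̄·Hᵀ + R = [6143613/32750 -13147123/32750; -13147123/32750 34518833/32750]
step 1: K = P̄·Hᵀ·S⁻¹ = [-128500968/598832183 -33201419/598832183; 401293549/1197664366 -59495665/1197664366; -151239557/598832183 -155723949/598832183]
step 1: x' = x̄ + K·y = [-903453707/598832183, 534224425/598832183, -455871343/598832183]
step 1: P' = (I − K·H)·P̄ = [1171412034/598832183 328704081/598832183 -685973340/598832183; 328704081/598832183 1131291179/1197664366 -645465784/598832183; -685973340/598832183 -645465784/598832183 1029847513/598832183]
step 2: x̄ = F·x = [1437678132/598832183, -2710361121/598832183, 8288979/598832183]
step 2: P̄ = F·P·Fᵀ + Q = [4554627655/1197664366 -2528123859/598832183 -923723065/598832183; -2528123859/598832183 12938037038/598832183 7031243959/598832183; -923723065/598832183 7031243959/598832183 11028856361/598832183]
step 2: y = z − H·x̄ = [8654896923/598832183, -8465034843/598832183]
step 2: S = H·P̄·Hᵀ + R = [133074572295/1197664366 -245675330417/1197664366; -245675330417/1197664366 651254321371/1197664366]
step 2: K = P̄·Hᵀ·S⁻¹ = [-2330696857164/10983470429233 -606738065281/10983470429233; 7350264929327/21966940858466 -1098088726115/21966940858466; -2775395847067/10983470429233 -2843329138779/10983470429233]
step 2: x' = x̄ + K·y = [1260475099149/10983470429233, 11165734388430/10983470429233, 232380644661/10983470429233]
step 2: P' = (I − K·H)·P̄ = [21411454473750/10983470429233 6044333522547/10983470429233 -12574746948516/10983470429233; 6044333522547/10983470429233 20744863381201/21966940858466 -11838165168392/10983470429233; -12574746948516/10983470429233 -11838165168392/10983470429233 18873076623343/10983470429233]

step 0: x' = [-1531/16375, -242/131, 26036/16375], P' = [61806/16375 195/131 -44436/16375; 195/131 389/262 -256/131; -44436/16375 -256/131 51591/16375]
step 1: x' = [-903453707/598832183, 534224425/598832183, -455871343/598832183], P' = [1171412034/598832183 328704081/598832183 -685973340/598832183; 328704081/598832183 1131291179/1197664366 -645465784/598832183; -685973340/598832183 -645465784/598832183 1029847513/598832183]
step 2: x' = [1260475099149/10983470429233, 11165734388430/10983470429233, 232380644661/10983470429233], P' = [21411454473750/10983470429233 6044333522547/10983470429233 -12574746948516/10983470429233; 6044333522547/10983470429233 20744863381201/21966940858466 -11838165168392/10983470429233; -12574746948516/10983470429233 -11838165168392/10983470429233 18873076623343/10983470429233]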